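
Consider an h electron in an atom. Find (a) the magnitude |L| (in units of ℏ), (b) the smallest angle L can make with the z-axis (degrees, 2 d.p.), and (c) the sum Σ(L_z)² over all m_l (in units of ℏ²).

|L| = √30 ℏ ≈ 5.477ℏ; θ_min ≈ 24.09°; Σ(L_z)² = 110 ℏ²

An h state has l = 5.
|L| = ℏ√(5·6) = √30 ℏ ≈ 5.477ℏ.
cos θ_min = 5/√30, so θ_min ≈ 24.09°.
Σ m_l² = 110, so Σ(L_z)² = 110 ℏ².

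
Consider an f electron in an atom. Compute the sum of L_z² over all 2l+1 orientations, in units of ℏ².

Σ(L_z)² = 28 ℏ²

The letter f corresponds to l = 3.
The allowed m_l values are -3, -2, -1, 0, 1, 2, 3.
Σ m_l² = l(l+1)(2l+1)/3 = 3·4·7/3 = 28.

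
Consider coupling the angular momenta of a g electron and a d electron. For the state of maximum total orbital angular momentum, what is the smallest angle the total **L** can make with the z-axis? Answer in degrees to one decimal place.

θ_min ≈ 22.2°

By the triangle rule, |l₁ − l₂| ≤ L ≤ l₁ + l₂.
Allowed values: L = 2, 3, 4, 5, 6.
The maximum is L = 6, with |L_tot| = ℏ√(6·7) = √42 ℏ.
The minimum angle with z is arccos(6/√42) ≈ 22.2°.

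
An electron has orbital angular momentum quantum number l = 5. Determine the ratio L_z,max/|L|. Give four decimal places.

|L| = √30 ℏ ≈ 5.4772ℏ, while L_z,max = lℏ = 5ℏ.
L_z,max/|L| = 5/√30 = 0.9129.

L_z,max/|L| = 0.9129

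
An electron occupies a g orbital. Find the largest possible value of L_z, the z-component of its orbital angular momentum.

The letter g corresponds to l = 4.
L_z = m_l ℏ with m_l ∈ {−4, …, 4}; the maximum is m_l = 4.

L_z,max = 4ℏ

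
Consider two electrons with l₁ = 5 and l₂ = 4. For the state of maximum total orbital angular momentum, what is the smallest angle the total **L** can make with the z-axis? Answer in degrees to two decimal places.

θ_min ≈ 18.43°

By the triangle rule, |l₁ − l₂| ≤ L ≤ l₁ + l₂.
L ∈ {1, 2, 3, 4, 5, 6, 7, 8, 9}.
The maximum is L = 9, with |L_tot| = ℏ√(9·10) = 3√10 ℏ.
The minimum angle with z is arccos(9/√90) ≈ 18.43°.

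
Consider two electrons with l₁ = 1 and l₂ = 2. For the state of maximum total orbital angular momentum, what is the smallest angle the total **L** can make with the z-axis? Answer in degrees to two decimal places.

θ_min ≈ 30.00°

L runs from |1 − 2| = 1 to 1 + 2 = 3.
L ∈ {1, 2, 3}.
The maximum is L = 3, with |L_tot| = ℏ√(3·4) = 2√3 ℏ.
The minimum angle with z is arccos(3/√12) ≈ 30.00°.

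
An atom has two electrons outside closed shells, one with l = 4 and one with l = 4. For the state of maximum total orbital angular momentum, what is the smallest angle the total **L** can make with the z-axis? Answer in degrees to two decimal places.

Angular momentum addition gives L = |l₁ − l₂|, …, l₁ + l₂.
So L can be 0, 1, 2, 3, 4, 5, 6, 7, 8.
The maximum is L = 8, with |L_tot| = ℏ√(8·9) = 6√2 ℏ.
The minimum angle with z is arccos(8/√72) ≈ 19.47°.

θ_min ≈ 19.47°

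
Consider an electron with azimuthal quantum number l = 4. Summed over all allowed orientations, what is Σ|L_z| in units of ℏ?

m_l runs from −4 to 4, i.e. {-4, -3, -2, -1, 0, 1, 2, 3, 4}.
Σ|m_l| = 2(1+2+…+4) = 20.

Σ|L_z| = 20 ℏ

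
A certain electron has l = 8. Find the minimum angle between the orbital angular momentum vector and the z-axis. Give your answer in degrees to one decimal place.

θ_min ≈ 19.5°

|L|² = l(l+1)ℏ² = 72ℏ², so |L| = 6√2 ℏ.
The smallest angle corresponds to the largest L_z, i.e. m_l = l = 8, giving L_z = 8ℏ.
cos θ_min = 8/√72, so θ_min ≈ 19.5°.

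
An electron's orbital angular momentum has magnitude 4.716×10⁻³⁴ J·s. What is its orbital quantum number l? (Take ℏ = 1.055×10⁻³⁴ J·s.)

l = 4

|L|/ℏ = (4.716×10⁻³⁴)/(1.055×10⁻³⁴) ≈ 4.470.
l(l+1) ≈ 4.470² ≈ 19.98, so l = 4.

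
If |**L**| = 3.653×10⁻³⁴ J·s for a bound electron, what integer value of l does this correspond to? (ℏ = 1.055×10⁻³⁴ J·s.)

l = 3

|L|/ℏ = (3.653×10⁻³⁴)/(1.055×10⁻³⁴) ≈ 3.463.
Set l(l+1) = 11.99; the integer solution is l = 3.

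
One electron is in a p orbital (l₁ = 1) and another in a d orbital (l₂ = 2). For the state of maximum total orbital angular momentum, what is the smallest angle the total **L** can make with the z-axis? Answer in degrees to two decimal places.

θ_min ≈ 30.00°

Angular momentum addition gives L = |l₁ − l₂|, …, l₁ + l₂.
Allowed values: L = 1, 2, 3.
The maximum is L = 3, with |L_tot| = ℏ√(3·4) = 2√3 ℏ.
The minimum angle with z is arccos(3/√12) ≈ 30.00°.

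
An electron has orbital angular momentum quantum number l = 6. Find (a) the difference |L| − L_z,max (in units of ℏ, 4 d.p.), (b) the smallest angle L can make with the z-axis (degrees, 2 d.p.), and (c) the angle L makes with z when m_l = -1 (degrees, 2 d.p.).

|L|−L_z,max ≈ 0.4807ℏ; θ_min ≈ 22.21°; θ(m_l=-1) ≈ 98.88°

|L| − L_z,max = (√42 − 6)ℏ ≈ 0.4807ℏ.
cos θ_min = 6/√42, so θ_min ≈ 22.21°.
For m_l = -1: cos θ = -1/√42, θ ≈ 98.88°.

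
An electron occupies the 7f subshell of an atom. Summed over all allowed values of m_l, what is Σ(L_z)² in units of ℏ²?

The 7f subshell has l = 3.
The allowed m_l values are -3, -2, -1, 0, 1, 2, 3.
Summing m² from −3 to 3: Σ m_l² = 28.

Σ(L_z)² = 28 ℏ²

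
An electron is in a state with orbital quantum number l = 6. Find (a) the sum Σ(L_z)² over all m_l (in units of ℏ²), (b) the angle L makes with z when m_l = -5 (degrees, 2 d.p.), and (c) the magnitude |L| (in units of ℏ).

Σ(L_z)² = 182 ℏ²; θ(m_l=-5) ≈ 140.49°; |L| = √42 ℏ ≈ 6.481ℏ

Σ m_l² = 182, so Σ(L_z)² = 182 ℏ².
For m_l = -5: cos θ = -5/√42, θ ≈ 140.49°.
|L| = ℏ√(6·7) = √42 ℏ ≈ 6.481ℏ.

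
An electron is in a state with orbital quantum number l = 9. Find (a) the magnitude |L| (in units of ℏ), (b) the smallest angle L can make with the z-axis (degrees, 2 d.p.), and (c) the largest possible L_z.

|L| = 3√10 ℏ ≈ 9.487ℏ; θ_min ≈ 18.43°; L_z,max = 9ℏ

|L| = ℏ√(9·10) = 3√10 ℏ ≈ 9.487ℏ.
cos θ_min = 9/√90, so θ_min ≈ 18.43°.
L_z,max = lℏ = 9ℏ.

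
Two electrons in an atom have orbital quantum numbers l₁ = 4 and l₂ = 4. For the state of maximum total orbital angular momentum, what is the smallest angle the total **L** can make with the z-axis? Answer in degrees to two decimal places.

By the triangle rule, |l₁ − l₂| ≤ L ≤ l₁ + l₂.
L ∈ {0, 1, 2, 3, 4, 5, 6, 7, 8}.
The maximum is L = 8, with |L_tot| = ℏ√(8·9) = 6√2 ℏ.
The minimum angle with z is arccos(8/√72) ≈ 19.47°.

θ_min ≈ 19.47°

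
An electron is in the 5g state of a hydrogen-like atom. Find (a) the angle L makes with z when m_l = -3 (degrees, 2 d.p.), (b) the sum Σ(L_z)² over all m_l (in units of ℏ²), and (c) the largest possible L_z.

θ(m_l=-3) ≈ 132.13°; Σ(L_z)² = 60 ℏ²; L_z,max = 4ℏ

The 5g subshell has l = 4.
For m_l = -3: cos θ = -3/√20, θ ≈ 132.13°.
Σ m_l² = 60, so Σ(L_z)² = 60 ℏ².
L_z,max = lℏ = 4ℏ.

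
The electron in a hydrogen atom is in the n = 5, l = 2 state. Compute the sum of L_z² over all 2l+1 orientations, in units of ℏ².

m_l runs from −2 to 2, i.e. {-2, -1, 0, 1, 2}.
Σ m_l² = l(l+1)(2l+1)/3 = 2·3·5/3 = 10.

Σ(L_z)² = 10 ℏ²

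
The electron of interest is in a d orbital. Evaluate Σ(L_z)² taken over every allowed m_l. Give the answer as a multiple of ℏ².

For a d orbital, l = 2.
The allowed m_l values are -2, -1, 0, 1, 2.
Σ m_l² = 2·(1 + 4) = 10.

Σ(L_z)² = 10 ℏ²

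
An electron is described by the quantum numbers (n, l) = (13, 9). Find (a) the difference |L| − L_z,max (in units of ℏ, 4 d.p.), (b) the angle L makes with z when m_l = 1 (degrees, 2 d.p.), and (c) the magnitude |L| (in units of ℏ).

|L|−L_z,max ≈ 0.4868ℏ; θ(m_l=1) ≈ 83.95°; |L| = 3√10 ℏ ≈ 9.487ℏ

|L| − L_z,max = (3√10 − 9)ℏ ≈ 0.4868ℏ.
For m_l = 1: cos θ = 1/√90, θ ≈ 83.95°.
|L| = ℏ√(9·10) = 3√10 ℏ ≈ 9.487ℏ.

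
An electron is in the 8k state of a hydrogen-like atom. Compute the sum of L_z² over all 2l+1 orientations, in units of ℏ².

For 8k, l = 7.
The allowed m_l values are -7, -6, -5, -4, -3, -2, -1, 0, 1, 2, 3, 4, 5, 6, 7.
Σ m_l² = l(l+1)(2l+1)/3 = 7·8·15/3 = 280.

Σ(L_z)² = 280 ℏ²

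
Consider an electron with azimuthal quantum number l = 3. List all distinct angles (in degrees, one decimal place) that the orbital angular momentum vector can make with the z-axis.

|L| = ℏ√(l(l+1)) = 2√3 ℏ.
cos θ = m_l/√12 for each m_l ∈ {-3, -2, -1, 0, 1, 2, 3}.

θ ∈ {30.0°, 54.7°, 73.2°, 90.0°, 106.8°, 125.3°, 150.0°}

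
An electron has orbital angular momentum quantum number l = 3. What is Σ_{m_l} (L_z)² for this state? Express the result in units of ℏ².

The allowed m_l values are -3, -2, -1, 0, 1, 2, 3.
Σ m_l² = 2·(1 + 4 + 9) = 28.

Σ(L_z)² = 28 ℏ²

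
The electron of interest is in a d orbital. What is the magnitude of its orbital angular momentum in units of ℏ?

|L| = √6 ℏ ≈ 2.449ℏ

A d state has l = 2.
|L| = ℏ√(l(l+1)) = ℏ√(2·3) = √6 ℏ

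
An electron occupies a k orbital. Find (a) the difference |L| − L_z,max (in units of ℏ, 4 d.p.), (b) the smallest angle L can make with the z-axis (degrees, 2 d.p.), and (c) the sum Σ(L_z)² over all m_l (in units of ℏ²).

The letter k corresponds to l = 7.
|L| − L_z,max = (2√14 − 7)ℏ ≈ 0.4833ℏ.
cos θ_min = 7/√56, so θ_min ≈ 20.70°.
Σ m_l² = 280, so Σ(L_z)² = 280 ℏ².

|L|−L_z,max ≈ 0.4833ℏ; θ_min ≈ 20.70°; Σ(L_z)² = 280 ℏ²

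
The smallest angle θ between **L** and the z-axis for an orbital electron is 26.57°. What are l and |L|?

At minimum angle, m_l = l, so cos θ = l/√(l(l+1)); cos²θ = l/(l+1) = 0.7999.
Thus l = 0.7999/(1 − 0.7999) ≈ 4.
Then |L| = ℏ√(4·5) = 2√5 ℏ.

l = 4, |L| = 2√5 ℏ ≈ 4.472ℏ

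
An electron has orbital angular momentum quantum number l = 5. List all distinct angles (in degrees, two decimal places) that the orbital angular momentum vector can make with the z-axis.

|L|² = l(l+1)ℏ² = 30ℏ², so |L| = √30 ℏ.
cos θ = m_l/√30 for each m_l ∈ {-5, -4, -3, -2, -1, 0, 1, 2, 3, 4, 5}.

θ ∈ {24.09°, 43.09°, 56.79°, 68.58°, 79.48°, 90.00°, 100.52°, 111.42°, 123.21°, 136.91°, 155.91°}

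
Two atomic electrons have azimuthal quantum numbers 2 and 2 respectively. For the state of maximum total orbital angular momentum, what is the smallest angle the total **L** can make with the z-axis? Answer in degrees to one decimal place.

Angular momentum addition gives L = |l₁ − l₂|, …, l₁ + l₂.
Allowed values: L = 0, 1, 2, 3, 4.
The maximum is L = 4, with |L_tot| = ℏ√(4·5) = 2√5 ℏ.
The minimum angle with z is arccos(4/√20) ≈ 26.6°.

θ_min ≈ 26.6°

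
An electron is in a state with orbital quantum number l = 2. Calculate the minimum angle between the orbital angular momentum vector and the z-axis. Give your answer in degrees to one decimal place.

|L| = ℏ√(l(l+1)) = √6 ℏ.
The smallest angle corresponds to the largest L_z, i.e. m_l = l = 2, giving L_z = 2ℏ.
cos θ_min = 2/√6, so θ_min ≈ 35.3°.

θ_min ≈ 35.3°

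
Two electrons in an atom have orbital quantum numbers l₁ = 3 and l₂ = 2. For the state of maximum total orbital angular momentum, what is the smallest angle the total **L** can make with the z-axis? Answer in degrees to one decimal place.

θ_min ≈ 24.1°

L runs from |3 − 2| = 1 to 3 + 2 = 5.
Allowed values: L = 1, 2, 3, 4, 5.
The maximum is L = 5, with |L_tot| = ℏ√(5·6) = √30 ℏ.
The minimum angle with z is arccos(5/√30) ≈ 24.1°.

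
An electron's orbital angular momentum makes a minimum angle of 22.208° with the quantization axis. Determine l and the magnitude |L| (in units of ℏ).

l = 6, |L| = √42 ℏ ≈ 6.481ℏ

cos²θ_min = l/(l+1) = 0.8571.
Solving: l = 6.
Then |L| = ℏ√(6·7) = √42 ℏ.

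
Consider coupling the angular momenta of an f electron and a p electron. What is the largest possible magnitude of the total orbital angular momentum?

L runs from |3 − 1| = 2 to 3 + 1 = 4.
So L can be 2, 3, 4.
The largest magnitude corresponds to L = 4: |L_tot| = ℏ√(4·5) = 2√5 ℏ.

|L_tot|_max = 2√5 ℏ ≈ 4.472ℏ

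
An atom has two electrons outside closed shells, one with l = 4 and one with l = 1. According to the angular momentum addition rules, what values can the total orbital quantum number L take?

The total orbital quantum number L ranges from |l₁ − l₂| to l₁ + l₂ in integer steps.
So L can be 3, 4, 5.

L = 3, 4, 5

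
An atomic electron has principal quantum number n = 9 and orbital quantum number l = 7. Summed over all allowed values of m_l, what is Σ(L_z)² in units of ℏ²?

m_l runs from −7 to 7, i.e. {-7, -6, -5, -4, -3, -2, -1, 0, 1, 2, 3, 4, 5, 6, 7}.
Σ m_l² = l(l+1)(2l+1)/3 = 7·8·15/3 = 280.

Σ(L_z)² = 280 ℏ²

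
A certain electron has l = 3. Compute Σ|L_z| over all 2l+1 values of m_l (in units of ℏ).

Σ|L_z| = 12 ℏ

m_l runs from −3 to 3, i.e. {-3, -2, -1, 0, 1, 2, 3}.
Σ|m_l| = 2·3(3+1)/2 = 12.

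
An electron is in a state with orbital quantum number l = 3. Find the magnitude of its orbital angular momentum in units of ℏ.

|L| = 2√3 ℏ ≈ 3.464ℏ

|L| = ℏ√(l(l+1)) = ℏ√(3·4) = 2√3 ℏ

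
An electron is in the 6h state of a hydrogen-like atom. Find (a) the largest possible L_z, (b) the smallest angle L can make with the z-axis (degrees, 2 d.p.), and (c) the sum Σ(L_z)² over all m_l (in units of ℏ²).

L_z,max = 5ℏ; θ_min ≈ 24.09°; Σ(L_z)² = 110 ℏ²

6h means n = 6, l = 5.
L_z,max = lℏ = 5ℏ.
cos θ_min = 5/√30, so θ_min ≈ 24.09°.
Σ m_l² = 110, so Σ(L_z)² = 110 ℏ².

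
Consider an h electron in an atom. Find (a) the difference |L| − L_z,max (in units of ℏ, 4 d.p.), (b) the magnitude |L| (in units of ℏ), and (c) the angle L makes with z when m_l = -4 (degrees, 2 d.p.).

H corresponds to l = 5.
|L| − L_z,max = (√30 − 5)ℏ ≈ 0.4772ℏ.
|L| = ℏ√(5·6) = √30 ℏ ≈ 5.477ℏ.
For m_l = -4: cos θ = -4/√30, θ ≈ 136.91°.

|L|−L_z,max ≈ 0.4772ℏ; |L| = √30 ℏ ≈ 5.477ℏ; θ(m_l=-4) ≈ 136.91°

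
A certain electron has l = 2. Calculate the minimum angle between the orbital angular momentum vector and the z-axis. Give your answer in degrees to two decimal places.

|L| = √(l(l+1)) ℏ = √6 ℏ.
The smallest angle corresponds to the largest L_z, i.e. m_l = l = 2, giving L_z = 2ℏ.
cos θ_min = 2/√6, so θ_min ≈ 35.26°.

θ_min ≈ 35.26°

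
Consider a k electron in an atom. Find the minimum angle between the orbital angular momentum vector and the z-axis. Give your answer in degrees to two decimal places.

The letter k corresponds to l = 7.
|L|² = l(l+1)ℏ² = 56ℏ², so |L| = 2√14 ℏ.
The smallest angle corresponds to the largest L_z, i.e. m_l = l = 7, giving L_z = 7ℏ.
cos θ_min = 7/√56, so θ_min ≈ 20.70°.

θ_min ≈ 20.70°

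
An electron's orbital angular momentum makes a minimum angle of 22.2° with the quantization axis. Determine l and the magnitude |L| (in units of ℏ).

l = 6, |L| = √42 ℏ ≈ 6.481ℏ

cos θ_min = l/√(l(l+1)) = √(l/(l+1)), so l/(l+1) = cos²(22.2°) = 0.8572.
l = cos²θ/sin²θ ≈ 6.
Then |L| = ℏ√(6·7) = √42 ℏ.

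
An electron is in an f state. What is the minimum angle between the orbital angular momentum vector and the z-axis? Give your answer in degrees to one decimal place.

F corresponds to l = 3.
|L| = ℏ√(l(l+1)) = 2√3 ℏ.
The smallest angle corresponds to the largest L_z, i.e. m_l = l = 3, giving L_z = 3ℏ.
cos θ_min = 3/√12, so θ_min ≈ 30.0°.

θ_min ≈ 30.0°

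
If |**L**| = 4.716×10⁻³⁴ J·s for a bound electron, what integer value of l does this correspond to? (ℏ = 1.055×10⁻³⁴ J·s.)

Dividing by ℏ: |L|/ℏ ≈ 4.470.
Set l(l+1) = 19.98; the integer solution is l = 4.

l = 4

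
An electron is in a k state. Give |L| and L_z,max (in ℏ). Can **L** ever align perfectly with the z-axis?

No: L_z,max = 7ℏ < |L| = 2√14 ℏ ≈ 7.483ℏ

K corresponds to l = 7.
|L| = 2√14 ℏ ≈ 7.4833ℏ, while L_z,max = lℏ = 7ℏ.
Since |L| > L_z,max, the vector can never point exactly along z; the closest it comes is θ_min = arccos(7/√56) ≈ 20.7°.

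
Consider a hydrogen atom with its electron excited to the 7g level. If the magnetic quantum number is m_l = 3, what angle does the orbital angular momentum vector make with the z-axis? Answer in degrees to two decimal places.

θ ≈ 47.87°

The 7g level has l = 4.
|L|² = l(l+1)ℏ² = 20ℏ², so |L| = 2√5 ℏ.
L_z = m_l ℏ = 3ℏ.
cos θ = L_z/|L| = 3/√20, so θ ≈ 47.87°.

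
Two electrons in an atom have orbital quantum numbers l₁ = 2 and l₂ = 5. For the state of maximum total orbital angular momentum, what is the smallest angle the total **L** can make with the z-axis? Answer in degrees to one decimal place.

θ_min ≈ 20.7°

L runs from |2 − 5| = 3 to 2 + 5 = 7.
L ∈ {3, 4, 5, 6, 7}.
The maximum is L = 7, with |L_tot| = ℏ√(7·8) = 2√14 ℏ.
The minimum angle with z is arccos(7/√56) ≈ 20.7°.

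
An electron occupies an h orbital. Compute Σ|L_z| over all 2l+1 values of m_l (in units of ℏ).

The letter h corresponds to l = 5.
The allowed m_l values are -5, -4, -3, -2, -1, 0, 1, 2, 3, 4, 5.
Σ|m_l| = 2(1+2+…+5) = 30.

Σ|L_z| = 30 ℏ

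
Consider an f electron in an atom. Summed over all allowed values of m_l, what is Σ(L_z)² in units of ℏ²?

The letter f corresponds to l = 3.
The allowed m_l values are -3, -2, -1, 0, 1, 2, 3.
Summing m² from −3 to 3: Σ m_l² = 28.

Σ(L_z)² = 28 ℏ²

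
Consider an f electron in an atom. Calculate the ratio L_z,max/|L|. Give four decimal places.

An f state has l = 3.
|L| = 2√3 ℏ ≈ 3.4641ℏ, while L_z,max = lℏ = 3ℏ.
L_z,max/|L| = 3/√12 = 0.8660.

L_z,max/|L| = 0.8660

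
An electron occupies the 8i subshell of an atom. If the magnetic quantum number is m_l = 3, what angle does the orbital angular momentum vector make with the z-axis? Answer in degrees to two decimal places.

θ ≈ 62.42°

For 8i, l = 6.
|L| = ℏ√(l(l+1)) = √42 ℏ.
L_z = m_l ℏ = 3ℏ.
cos θ = L_z/|L| = 3/√42, so θ ≈ 62.42°.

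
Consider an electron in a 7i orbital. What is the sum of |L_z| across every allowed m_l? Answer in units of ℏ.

Σ|L_z| = 42 ℏ

For 7i, l = 6.
m_l runs from −6 to 6, i.e. {-6, -5, -4, -3, -2, -1, 0, 1, 2, 3, 4, 5, 6}.
Σ|m_l| = l(l+1) = 42.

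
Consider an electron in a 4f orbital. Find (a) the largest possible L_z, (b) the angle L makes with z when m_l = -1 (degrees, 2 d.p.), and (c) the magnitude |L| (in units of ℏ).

L_z,max = 3ℏ; θ(m_l=-1) ≈ 106.78°; |L| = 2√3 ℏ ≈ 3.464ℏ

For 4f, l = 3.
L_z,max = lℏ = 3ℏ.
For m_l = -1: cos θ = -1/√12, θ ≈ 106.78°.
|L| = ℏ√(3·4) = 2√3 ℏ ≈ 3.464ℏ.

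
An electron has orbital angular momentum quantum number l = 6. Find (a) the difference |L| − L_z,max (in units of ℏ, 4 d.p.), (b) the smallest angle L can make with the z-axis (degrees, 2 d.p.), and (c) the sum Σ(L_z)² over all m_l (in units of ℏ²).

|L|−L_z,max ≈ 0.4807ℏ; θ_min ≈ 22.21°; Σ(L_z)² = 182 ℏ²

|L| − L_z,max = (√42 − 6)ℏ ≈ 0.4807ℏ.
cos θ_min = 6/√42, so θ_min ≈ 22.21°.
Σ m_l² = 182, so Σ(L_z)² = 182 ℏ².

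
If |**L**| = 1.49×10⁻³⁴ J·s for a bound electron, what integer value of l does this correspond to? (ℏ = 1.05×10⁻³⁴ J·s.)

l = 1

Dividing by ℏ: |L|/ℏ ≈ 1.419.
(|L|/ℏ)² = l(l+1) ≈ 2.01 ⇒ l = 1.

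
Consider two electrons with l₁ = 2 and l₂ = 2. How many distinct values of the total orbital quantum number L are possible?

L runs from |2 − 2| = 0 to 2 + 2 = 4.
L ∈ {0, 1, 2, 3, 4}.
That is 5 values.

5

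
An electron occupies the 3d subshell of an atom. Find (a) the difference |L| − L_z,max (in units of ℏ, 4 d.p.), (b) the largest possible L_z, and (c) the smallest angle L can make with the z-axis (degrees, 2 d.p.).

3d means n = 3, l = 2.
|L| − L_z,max = (√6 − 2)ℏ ≈ 0.4495ℏ.
L_z,max = lℏ = 2ℏ.
cos θ_min = 2/√6, so θ_min ≈ 35.26°.

|L|−L_z,max ≈ 0.4495ℏ; L_z,max = 2ℏ; θ_min ≈ 35.26°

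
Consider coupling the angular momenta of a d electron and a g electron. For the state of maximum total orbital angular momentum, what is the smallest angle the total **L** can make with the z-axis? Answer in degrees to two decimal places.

θ_min ≈ 22.21°

By the triangle rule, |l₁ − l₂| ≤ L ≤ l₁ + l₂.
L ∈ {2, 3, 4, 5, 6}.
The maximum is L = 6, with |L_tot| = ℏ√(6·7) = √42 ℏ.
The minimum angle with z is arccos(6/√42) ≈ 22.21°.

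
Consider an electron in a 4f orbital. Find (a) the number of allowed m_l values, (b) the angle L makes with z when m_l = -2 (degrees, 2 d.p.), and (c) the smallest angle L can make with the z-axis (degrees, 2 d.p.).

4f means n = 4, l = 3.
There are 2l+1 = 7 values of m_l.
For m_l = -2: cos θ = -2/√12, θ ≈ 125.26°.
cos θ_min = 3/√12, so θ_min ≈ 30.00°.

7 values; θ(m_l=-2) ≈ 125.26°; θ_min ≈ 30.00°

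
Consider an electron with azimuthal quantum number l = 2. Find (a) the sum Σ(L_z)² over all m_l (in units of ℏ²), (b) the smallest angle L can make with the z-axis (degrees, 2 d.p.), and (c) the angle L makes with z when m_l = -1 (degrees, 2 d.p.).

Σ m_l² = 10, so Σ(L_z)² = 10 ℏ².
cos θ_min = 2/√6, so θ_min ≈ 35.26°.
For m_l = -1: cos θ = -1/√6, θ ≈ 114.09°.

Σ(L_z)² = 10 ℏ²; θ_min ≈ 35.26°; θ(m_l=-1) ≈ 114.09°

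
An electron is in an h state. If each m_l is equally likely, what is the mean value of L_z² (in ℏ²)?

An h state has l = 5.
m_l runs from −5 to 5, i.e. {-5, -4, -3, -2, -1, 0, 1, 2, 3, 4, 5}.
⟨L_z²⟩ = ℏ²·(Σ m_l²)/(2l+1) = ℏ²·110/11 = 10ℏ².

⟨L_z²⟩ = 10 ℏ²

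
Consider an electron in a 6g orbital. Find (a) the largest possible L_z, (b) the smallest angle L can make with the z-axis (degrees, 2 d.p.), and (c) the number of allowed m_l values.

L_z,max = 4ℏ; θ_min ≈ 26.57°; 9 values

The 6g subshell has l = 4.
L_z,max = lℏ = 4ℏ.
cos θ_min = 4/√20, so θ_min ≈ 26.57°.
There are 2l+1 = 9 values of m_l.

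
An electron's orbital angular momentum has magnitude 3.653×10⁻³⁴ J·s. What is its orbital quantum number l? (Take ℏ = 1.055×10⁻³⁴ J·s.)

In units of ℏ, |L| ≈ 3.463.
l(l+1) ≈ 3.463² ≈ 11.99, so l = 3.

l = 3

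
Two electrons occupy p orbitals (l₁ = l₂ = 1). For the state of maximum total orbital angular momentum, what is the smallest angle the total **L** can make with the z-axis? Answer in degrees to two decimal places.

By the triangle rule, |l₁ − l₂| ≤ L ≤ l₁ + l₂.
L ∈ {0, 1, 2}.
The maximum is L = 2, with |L_tot| = ℏ√(2·3) = √6 ℏ.
The minimum angle with z is arccos(2/√6) ≈ 35.26°.

θ_min ≈ 35.26°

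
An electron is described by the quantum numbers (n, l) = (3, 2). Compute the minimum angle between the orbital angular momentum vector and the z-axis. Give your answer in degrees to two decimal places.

θ_min ≈ 35.26°

|L|² = l(l+1)ℏ² = 6ℏ², so |L| = √6 ℏ.
The smallest angle corresponds to the largest L_z, i.e. m_l = l = 2, giving L_z = 2ℏ.
cos θ_min = 2/√6, so θ_min ≈ 35.26°.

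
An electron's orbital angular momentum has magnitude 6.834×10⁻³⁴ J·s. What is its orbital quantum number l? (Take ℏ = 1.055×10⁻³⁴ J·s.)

l = 6

|L|/ℏ = (6.834×10⁻³⁴)/(1.055×10⁻³⁴) ≈ 6.478.
Set l(l+1) = 41.96; the integer solution is l = 6.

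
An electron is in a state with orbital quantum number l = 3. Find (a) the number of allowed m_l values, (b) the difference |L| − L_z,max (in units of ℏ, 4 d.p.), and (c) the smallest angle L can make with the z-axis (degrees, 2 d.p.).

7 values; |L|−L_z,max ≈ 0.4641ℏ; θ_min ≈ 30.00°

There are 2l+1 = 7 values of m_l.
|L| − L_z,max = (2√3 − 3)ℏ ≈ 0.4641ℏ.
cos θ_min = 3/√12, so θ_min ≈ 30.00°.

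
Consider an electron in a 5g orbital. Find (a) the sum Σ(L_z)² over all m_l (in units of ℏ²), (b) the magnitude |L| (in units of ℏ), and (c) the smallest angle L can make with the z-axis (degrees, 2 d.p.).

5g means n = 5, l = 4.
Σ m_l² = 60, so Σ(L_z)² = 60 ℏ².
|L| = ℏ√(4·5) = 2√5 ℏ ≈ 4.472ℏ.
cos θ_min = 4/√20, so θ_min ≈ 26.57°.

Σ(L_z)² = 60 ℏ²; |L| = 2√5 ℏ ≈ 4.472ℏ; θ_min ≈ 26.57°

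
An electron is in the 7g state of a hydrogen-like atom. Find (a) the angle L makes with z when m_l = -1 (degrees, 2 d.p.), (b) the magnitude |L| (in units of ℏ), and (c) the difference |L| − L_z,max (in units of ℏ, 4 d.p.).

The 7g subshell has l = 4.
For m_l = -1: cos θ = -1/√20, θ ≈ 102.92°.
|L| = ℏ√(4·5) = 2√5 ℏ ≈ 4.472ℏ.
|L| − L_z,max = (2√5 − 4)ℏ ≈ 0.4721ℏ.

θ(m_l=-1) ≈ 102.92°; |L| = 2√5 ℏ ≈ 4.472ℏ; |L|−L_z,max ≈ 0.4721ℏ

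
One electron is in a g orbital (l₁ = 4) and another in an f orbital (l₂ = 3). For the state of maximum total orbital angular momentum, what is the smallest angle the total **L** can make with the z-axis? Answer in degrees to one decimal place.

θ_min ≈ 20.7°

The total orbital quantum number L ranges from |l₁ − l₂| to l₁ + l₂ in integer steps.
Allowed values: L = 1, 2, 3, 4, 5, 6, 7.
The maximum is L = 7, with |L_tot| = ℏ√(7·8) = 2√14 ℏ.
The minimum angle with z is arccos(7/√56) ≈ 20.7°.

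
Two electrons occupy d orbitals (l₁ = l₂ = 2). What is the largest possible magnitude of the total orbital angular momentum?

The total orbital quantum number L ranges from |l₁ − l₂| to l₁ + l₂ in integer steps.
L ∈ {0, 1, 2, 3, 4}.
The largest magnitude corresponds to L = 4: |L_tot| = ℏ√(4·5) = 2√5 ℏ.

|L_tot|_max = 2√5 ℏ ≈ 4.472ℏ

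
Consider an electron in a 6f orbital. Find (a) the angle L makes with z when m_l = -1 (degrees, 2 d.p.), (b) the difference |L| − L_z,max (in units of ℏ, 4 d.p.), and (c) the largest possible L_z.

The 6f subshell has l = 3.
For m_l = -1: cos θ = -1/√12, θ ≈ 106.78°.
|L| − L_z,max = (2√3 − 3)ℏ ≈ 0.4641ℏ.
L_z,max = lℏ = 3ℏ.

θ(m_l=-1) ≈ 106.78°; |L|−L_z,max ≈ 0.4641ℏ; L_z,max = 3ℏ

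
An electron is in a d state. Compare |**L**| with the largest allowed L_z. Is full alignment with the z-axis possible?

D corresponds to l = 2.
|L| = √6 ℏ ≈ 2.4495ℏ, while L_z,max = lℏ = 2ℏ.
Since |L| > L_z,max, the vector can never point exactly along z; the closest it comes is θ_min = arccos(2/√6) ≈ 35.3°.

No: L_z,max = 2ℏ < |L| = √6 ℏ ≈ 2.449ℏ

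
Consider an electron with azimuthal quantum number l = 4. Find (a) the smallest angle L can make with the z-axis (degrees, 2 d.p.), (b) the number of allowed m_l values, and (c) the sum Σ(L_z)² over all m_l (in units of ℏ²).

cos θ_min = 4/√20, so θ_min ≈ 26.57°.
There are 2l+1 = 9 values of m_l.
Σ m_l² = 60, so Σ(L_z)² = 60 ℏ².

θ_min ≈ 26.57°; 9 values; Σ(L_z)² = 60 ℏ²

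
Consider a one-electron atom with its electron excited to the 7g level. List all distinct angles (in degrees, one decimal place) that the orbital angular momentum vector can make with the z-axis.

θ ∈ {26.6°, 47.9°, 63.4°, 77.1°, 90.0°, 102.9°, 116.6°, 132.1°, 153.4°}

The 7g level has l = 4.
|L|² = l(l+1)ℏ² = 20ℏ², so |L| = 2√5 ℏ.
cos θ = m_l/√20 for each m_l ∈ {-4, -3, -2, -1, 0, 1, 2, 3, 4}.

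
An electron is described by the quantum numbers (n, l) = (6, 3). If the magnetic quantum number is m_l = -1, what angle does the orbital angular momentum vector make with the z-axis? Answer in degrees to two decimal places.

|L| = ℏ√(l(l+1)) = 2√3 ℏ.
L_z = m_l ℏ = −1ℏ.
cos θ = L_z/|L| = -1/√12, so θ ≈ 106.78°.

θ ≈ 106.78°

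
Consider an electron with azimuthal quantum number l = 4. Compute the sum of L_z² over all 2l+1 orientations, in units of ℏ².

m_l ∈ {-4, -3, -2, -1, 0, 1, 2, 3, 4}.
Σ m_l² = 2·(1 + 4 + 9 + 16) = 60.

Σ(L_z)² = 60 ℏ²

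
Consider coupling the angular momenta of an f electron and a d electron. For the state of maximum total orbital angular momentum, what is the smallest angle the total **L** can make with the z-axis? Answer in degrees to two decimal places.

The total orbital quantum number L ranges from |l₁ − l₂| to l₁ + l₂ in integer steps.
L ∈ {1, 2, 3, 4, 5}.
The maximum is L = 5, with |L_tot| = ℏ√(5·6) = √30 ℏ.
The minimum angle with z is arccos(5/√30) ≈ 24.09°.

θ_min ≈ 24.09°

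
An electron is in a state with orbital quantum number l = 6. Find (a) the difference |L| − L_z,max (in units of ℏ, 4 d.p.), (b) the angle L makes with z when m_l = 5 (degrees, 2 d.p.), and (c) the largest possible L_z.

|L| − L_z,max = (√42 − 6)ℏ ≈ 0.4807ℏ.
For m_l = 5: cos θ = 5/√42, θ ≈ 39.51°.
L_z,max = lℏ = 6ℏ.

|L|−L_z,max ≈ 0.4807ℏ; θ(m_l=5) ≈ 39.51°; L_z,max = 6ℏ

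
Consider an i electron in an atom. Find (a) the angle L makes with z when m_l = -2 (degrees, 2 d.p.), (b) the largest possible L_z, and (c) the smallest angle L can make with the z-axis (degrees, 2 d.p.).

The letter i corresponds to l = 6.
For m_l = -2: cos θ = -2/√42, θ ≈ 107.98°.
L_z,max = lℏ = 6ℏ.
cos θ_min = 6/√42, so θ_min ≈ 22.21°.

θ(m_l=-2) ≈ 107.98°; L_z,max = 6ℏ; θ_min ≈ 22.21°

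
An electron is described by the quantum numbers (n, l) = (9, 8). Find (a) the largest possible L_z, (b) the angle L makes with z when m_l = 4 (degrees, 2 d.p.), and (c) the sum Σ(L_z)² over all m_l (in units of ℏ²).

L_z,max = lℏ = 8ℏ.
For m_l = 4: cos θ = 4/√72, θ ≈ 61.87°.
Σ m_l² = 408, so Σ(L_z)² = 408 ℏ².

L_z,max = 8ℏ; θ(m_l=4) ≈ 61.87°; Σ(L_z)² = 408 ℏ²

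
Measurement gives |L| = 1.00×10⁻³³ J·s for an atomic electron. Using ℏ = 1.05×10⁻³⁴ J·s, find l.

In units of ℏ, |L| ≈ 9.524.
l(l+1) ≈ 9.524² ≈ 90.70, so l = 9.

l = 9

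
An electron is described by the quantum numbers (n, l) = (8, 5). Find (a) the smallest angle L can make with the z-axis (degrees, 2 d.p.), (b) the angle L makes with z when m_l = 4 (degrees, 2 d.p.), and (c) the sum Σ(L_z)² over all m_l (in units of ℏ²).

θ_min ≈ 24.09°; θ(m_l=4) ≈ 43.09°; Σ(L_z)² = 110 ℏ²

cos θ_min = 5/√30, so θ_min ≈ 24.09°.
For m_l = 4: cos θ = 4/√30, θ ≈ 43.09°.
Σ m_l² = 110, so Σ(L_z)² = 110 ℏ².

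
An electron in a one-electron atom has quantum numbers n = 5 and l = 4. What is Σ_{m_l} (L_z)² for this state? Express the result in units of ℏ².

m_l runs from −4 to 4, i.e. {-4, -3, -2, -1, 0, 1, 2, 3, 4}.
Σ m_l² = l(l+1)(2l+1)/3 = 4·5·9/3 = 60.

Σ(L_z)² = 60 ℏ²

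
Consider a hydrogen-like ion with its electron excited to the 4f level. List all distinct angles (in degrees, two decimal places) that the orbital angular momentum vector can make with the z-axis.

θ ∈ {30.00°, 54.74°, 73.22°, 90.00°, 106.78°, 125.26°, 150.00°}

The 4f level has l = 3.
|L| = ℏ√(l(l+1)) = 2√3 ℏ.
cos θ = m_l/√12 for each m_l ∈ {-3, -2, -1, 0, 1, 2, 3}.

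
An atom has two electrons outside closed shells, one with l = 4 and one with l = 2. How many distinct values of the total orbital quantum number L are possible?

L runs from |4 − 2| = 2 to 4 + 2 = 6.
L ∈ {2, 3, 4, 5, 6}.
That is 5 values.

5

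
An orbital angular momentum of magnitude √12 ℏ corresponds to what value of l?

l = 3

(|L|/ℏ)² = l(l+1) = 12.
The positive root is l = 3.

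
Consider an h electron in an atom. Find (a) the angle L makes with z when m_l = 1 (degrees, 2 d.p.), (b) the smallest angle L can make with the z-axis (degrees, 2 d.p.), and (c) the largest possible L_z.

θ(m_l=1) ≈ 79.48°; θ_min ≈ 24.09°; L_z,max = 5ℏ

For an h orbital, l = 5.
For m_l = 1: cos θ = 1/√30, θ ≈ 79.48°.
cos θ_min = 5/√30, so θ_min ≈ 24.09°.
L_z,max = lℏ = 5ℏ.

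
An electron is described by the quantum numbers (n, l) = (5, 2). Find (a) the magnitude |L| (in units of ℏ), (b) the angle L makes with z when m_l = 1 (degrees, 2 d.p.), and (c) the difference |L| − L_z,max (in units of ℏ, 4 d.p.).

|L| = √6 ℏ ≈ 2.449ℏ; θ(m_l=1) ≈ 65.91°; |L|−L_z,max ≈ 0.4495ℏ

|L| = ℏ√(2·3) = √6 ℏ ≈ 2.449ℏ.
For m_l = 1: cos θ = 1/√6, θ ≈ 65.91°.
|L| − L_z,max = (√6 − 2)ℏ ≈ 0.4495ℏ.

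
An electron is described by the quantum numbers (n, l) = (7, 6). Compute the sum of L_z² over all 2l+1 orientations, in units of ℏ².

m_l runs from −6 to 6, i.e. {-6, -5, -4, -3, -2, -1, 0, 1, 2, 3, 4, 5, 6}.
Summing m² from −6 to 6: Σ m_l² = 182.

Σ(L_z)² = 182 ℏ²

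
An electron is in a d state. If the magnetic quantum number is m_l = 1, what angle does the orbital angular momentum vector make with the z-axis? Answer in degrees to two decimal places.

D corresponds to l = 2.
|L| = ℏ√(l(l+1)) = √6 ℏ.
L_z = m_l ℏ = 1ℏ.
cos θ = L_z/|L| = 1/√6, so θ ≈ 65.91°.

θ ≈ 65.91°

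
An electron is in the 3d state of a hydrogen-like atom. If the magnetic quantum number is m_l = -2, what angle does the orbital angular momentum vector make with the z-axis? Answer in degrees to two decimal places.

3d means n = 3, l = 2.
|L| = ℏ√(l(l+1)) = √6 ℏ.
L_z = m_l ℏ = −2ℏ.
cos θ = L_z/|L| = -2/√6, so θ ≈ 144.74°.

θ ≈ 144.74°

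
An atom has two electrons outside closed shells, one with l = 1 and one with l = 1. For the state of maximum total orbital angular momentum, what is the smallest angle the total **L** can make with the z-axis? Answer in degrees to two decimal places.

θ_min ≈ 35.26°

The total orbital quantum number L ranges from |l₁ − l₂| to l₁ + l₂ in integer steps.
So L can be 0, 1, 2.
The maximum is L = 2, with |L_tot| = ℏ√(2·3) = √6 ℏ.
The minimum angle with z is arccos(2/√6) ≈ 35.26°.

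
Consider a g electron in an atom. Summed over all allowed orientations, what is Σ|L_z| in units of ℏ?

Σ|L_z| = 20 ℏ

The letter g corresponds to l = 4.
m_l runs from −4 to 4, i.e. {-4, -3, -2, -1, 0, 1, 2, 3, 4}.
Σ|m_l| = l(l+1) = 20.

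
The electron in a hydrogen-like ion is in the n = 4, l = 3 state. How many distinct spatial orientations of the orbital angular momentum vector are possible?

7

The number of m_l values is 2l + 1 = 2·3 + 1 = 7.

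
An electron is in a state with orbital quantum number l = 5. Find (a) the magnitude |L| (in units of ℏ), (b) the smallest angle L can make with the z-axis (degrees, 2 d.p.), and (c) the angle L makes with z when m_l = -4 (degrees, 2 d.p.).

|L| = ℏ√(5·6) = √30 ℏ ≈ 5.477ℏ.
cos θ_min = 5/√30, so θ_min ≈ 24.09°.
For m_l = -4: cos θ = -4/√30, θ ≈ 136.91°.

|L| = √30 ℏ ≈ 5.477ℏ; θ_min ≈ 24.09°; θ(m_l=-4) ≈ 136.91°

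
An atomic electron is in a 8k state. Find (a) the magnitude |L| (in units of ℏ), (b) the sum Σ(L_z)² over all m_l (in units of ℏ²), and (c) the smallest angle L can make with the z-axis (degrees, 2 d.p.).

|L| = 2√14 ℏ ≈ 7.483ℏ; Σ(L_z)² = 280 ℏ²; θ_min ≈ 20.70°

8k means n = 8, l = 7.
|L| = ℏ√(7·8) = 2√14 ℏ ≈ 7.483ℏ.
Σ m_l² = 280, so Σ(L_z)² = 280 ℏ².
cos θ_min = 7/√56, so θ_min ≈ 20.70°.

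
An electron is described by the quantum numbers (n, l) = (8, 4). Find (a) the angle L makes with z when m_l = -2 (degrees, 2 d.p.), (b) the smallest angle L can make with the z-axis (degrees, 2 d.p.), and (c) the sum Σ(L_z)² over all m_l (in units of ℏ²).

For m_l = -2: cos θ = -2/√20, θ ≈ 116.57°.
cos θ_min = 4/√20, so θ_min ≈ 26.57°.
Σ m_l² = 60, so Σ(L_z)² = 60 ℏ².

θ(m_l=-2) ≈ 116.57°; θ_min ≈ 26.57°; Σ(L_z)² = 60 ℏ²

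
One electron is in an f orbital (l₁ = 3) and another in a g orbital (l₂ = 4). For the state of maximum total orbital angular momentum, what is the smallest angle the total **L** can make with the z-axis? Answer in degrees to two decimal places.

θ_min ≈ 20.70°

By the triangle rule, |l₁ − l₂| ≤ L ≤ l₁ + l₂.
So L can be 1, 2, 3, 4, 5, 6, 7.
The maximum is L = 7, with |L_tot| = ℏ√(7·8) = 2√14 ℏ.
The minimum angle with z is arccos(7/√56) ≈ 20.70°.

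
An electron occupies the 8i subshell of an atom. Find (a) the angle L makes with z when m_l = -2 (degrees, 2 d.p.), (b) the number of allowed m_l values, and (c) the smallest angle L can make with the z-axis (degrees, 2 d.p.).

For 8i, l = 6.
For m_l = -2: cos θ = -2/√42, θ ≈ 107.98°.
There are 2l+1 = 13 values of m_l.
cos θ_min = 6/√42, so θ_min ≈ 22.21°.

θ(m_l=-2) ≈ 107.98°; 13 values; θ_min ≈ 22.21°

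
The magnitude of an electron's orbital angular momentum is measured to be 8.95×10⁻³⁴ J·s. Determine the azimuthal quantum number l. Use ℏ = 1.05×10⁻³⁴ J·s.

Dividing by ℏ: |L|/ℏ ≈ 8.524.
l(l+1) ≈ 8.524² ≈ 72.66, so l = 8.

l = 8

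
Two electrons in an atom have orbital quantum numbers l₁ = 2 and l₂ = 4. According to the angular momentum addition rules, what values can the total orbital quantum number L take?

By the triangle rule, |l₁ − l₂| ≤ L ≤ l₁ + l₂.
Allowed values: L = 2, 3, 4, 5, 6.

L = 2, 3, 4, 5, 6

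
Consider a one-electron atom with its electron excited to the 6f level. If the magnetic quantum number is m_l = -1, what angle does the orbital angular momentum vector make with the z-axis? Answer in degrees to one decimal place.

The 6f level has l = 3.
|L| = √(l(l+1)) ℏ = 2√3 ℏ.
L_z = m_l ℏ = −1ℏ.
cos θ = L_z/|L| = -1/√12, so θ ≈ 106.8°.

θ ≈ 106.8°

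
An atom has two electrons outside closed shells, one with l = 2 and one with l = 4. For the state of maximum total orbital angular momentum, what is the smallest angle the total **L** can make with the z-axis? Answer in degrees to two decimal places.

θ_min ≈ 22.21°

The total orbital quantum number L ranges from |l₁ − l₂| to l₁ + l₂ in integer steps.
So L can be 2, 3, 4, 5, 6.
The maximum is L = 6, with |L_tot| = ℏ√(6·7) = √42 ℏ.
The minimum angle with z is arccos(6/√42) ≈ 22.21°.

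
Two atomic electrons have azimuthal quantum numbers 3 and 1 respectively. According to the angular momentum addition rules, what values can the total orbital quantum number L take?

The total orbital quantum number L ranges from |l₁ − l₂| to l₁ + l₂ in integer steps.
So L can be 2, 3, 4.

L = 2, 3, 4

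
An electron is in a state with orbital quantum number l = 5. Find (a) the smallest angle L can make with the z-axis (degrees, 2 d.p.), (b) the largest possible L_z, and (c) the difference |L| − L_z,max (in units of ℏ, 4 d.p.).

θ_min ≈ 24.09°; L_z,max = 5ℏ; |L|−L_z,max ≈ 0.4772ℏ

cos θ_min = 5/√30, so θ_min ≈ 24.09°.
L_z,max = lℏ = 5ℏ.
|L| − L_z,max = (√30 − 5)ℏ ≈ 0.4772ℏ.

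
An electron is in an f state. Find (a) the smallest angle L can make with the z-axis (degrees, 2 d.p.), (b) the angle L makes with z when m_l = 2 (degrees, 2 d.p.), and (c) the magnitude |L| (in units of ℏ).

An f state has l = 3.
cos θ_min = 3/√12, so θ_min ≈ 30.00°.
For m_l = 2: cos θ = 2/√12, θ ≈ 54.74°.
|L| = ℏ√(3·4) = 2√3 ℏ ≈ 3.464ℏ.

θ_min ≈ 30.00°; θ(m_l=2) ≈ 54.74°; |L| = 2√3 ℏ ≈ 3.464ℏ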